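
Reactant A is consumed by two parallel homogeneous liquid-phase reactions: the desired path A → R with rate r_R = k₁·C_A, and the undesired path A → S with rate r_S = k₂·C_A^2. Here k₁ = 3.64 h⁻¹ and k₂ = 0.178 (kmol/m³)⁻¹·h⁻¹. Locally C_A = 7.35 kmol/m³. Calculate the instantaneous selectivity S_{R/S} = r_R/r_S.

S_{R/S} = r_R/r_S = (k₁·C_A)/(k₂·C_A^2) = (k₁/k₂)·C_A⁻¹.
= (3.64×7.350) / (0.178×7.350^2) = 26.75/9.616 = 2.78.

2.78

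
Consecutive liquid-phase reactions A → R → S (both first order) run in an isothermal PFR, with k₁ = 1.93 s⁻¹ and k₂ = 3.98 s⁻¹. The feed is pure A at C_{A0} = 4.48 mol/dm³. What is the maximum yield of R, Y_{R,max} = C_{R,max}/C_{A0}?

0.245

At the optimum, C_{R,max}/C_{A0} = (k₁/k₂)^[k₂/(k₂−k₁)].
= (1.93/3.98)^(3.98/(3.98−1.93)) = (0.4849)^(1.941) = 0.2453.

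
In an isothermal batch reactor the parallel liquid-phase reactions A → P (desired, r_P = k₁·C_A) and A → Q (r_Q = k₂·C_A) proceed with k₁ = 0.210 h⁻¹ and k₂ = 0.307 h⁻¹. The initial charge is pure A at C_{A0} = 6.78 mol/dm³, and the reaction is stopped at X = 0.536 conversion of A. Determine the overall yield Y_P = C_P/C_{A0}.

0.218

C_A = C_{A0}(1−X) = 3.146 mol/dm³.
Both paths are first order in A, so the instantaneous fraction to P is constant: dC_P/d(−C_A) = k₁/(k₁+k₂) = 0.4062.
C_P = 0.4062·(C_{A0}−C_A) = 0.4062×3.634 = 1.48 mol/dm³.
Y_P = C_P/C_{A0} = 1.476/6.78 = 0.218.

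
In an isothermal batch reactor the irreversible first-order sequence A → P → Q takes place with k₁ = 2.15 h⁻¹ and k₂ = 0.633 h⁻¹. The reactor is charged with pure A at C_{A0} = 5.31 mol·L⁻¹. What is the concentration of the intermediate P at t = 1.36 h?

Solving the coupled first-order balances gives C_P(t) = [k₁/(k₂−k₁)]·C_{A0}·(e^(−k₁t) − e^(−k₂t)).
e^(−k₁t) = e^(−2.15×1.36) = e^(−2.924) = 0.05372; e^(−k₂t) = e^(−0.8609) = 0.4228.
C_P = 2.15×5.31/(0.633−2.15) × (0.05372−0.4228) = (-7.526)×(-0.3691) = 2.778 mol·L⁻¹.

2.78 mol·L⁻¹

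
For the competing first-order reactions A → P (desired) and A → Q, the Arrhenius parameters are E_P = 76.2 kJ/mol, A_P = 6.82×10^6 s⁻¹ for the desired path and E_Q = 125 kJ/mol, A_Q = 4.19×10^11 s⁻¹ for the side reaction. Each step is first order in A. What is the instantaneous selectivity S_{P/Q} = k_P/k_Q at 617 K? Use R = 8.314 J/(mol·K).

Since both paths have the same order in A, the concentration cancels and S_{P/Q} = k_P/k_Q = (A_P/A_Q)·exp[(E_Q−E_P)/(RT)].
(E_Q−E_P)/(RT) = (125−76.2)×10³/(8.314×617) = 48800/5130 = 9.513.
k_P/k_Q = (6.82×10^6/4.19×10^11)·exp(9.513) = 1.628×10^-5 × 13537 = 0.220.
Since E_P < E_Q, lowering the temperature improves selectivity toward P.

0.220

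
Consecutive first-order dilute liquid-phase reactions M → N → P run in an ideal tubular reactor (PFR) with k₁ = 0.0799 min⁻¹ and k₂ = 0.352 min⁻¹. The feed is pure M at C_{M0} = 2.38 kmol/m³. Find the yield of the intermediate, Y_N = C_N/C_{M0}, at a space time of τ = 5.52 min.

0.147

The intermediate concentration in a first-order A→B→C sequence is C_N = k₁C_{M0}(e^(−k₁τ) − e^(−k₂τ))/(k₂−k₁).
e^(−k₁τ) = e^(−0.0799×5.52) = e^(−0.4410) = 0.6434; e^(−k₂τ) = e^(−1.943) = 0.1433.
C_N = 0.0799×2.38/(0.352−0.0799) × (0.6434−0.1433) = 0.6989×0.5001 = 0.3495 kmol/m³.
Y_N = C_N/C_{M0} = 0.3495/2.38 = 0.147.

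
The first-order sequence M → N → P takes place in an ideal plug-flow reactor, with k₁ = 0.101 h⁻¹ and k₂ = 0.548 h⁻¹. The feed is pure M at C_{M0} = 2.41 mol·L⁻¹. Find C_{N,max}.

For a first-order series the maximum intermediate yield is C_{N,max}/C_{M0} = (k₁/k₂)^[k₂/(k₂−k₁)].
= (0.101/0.548)^(0.548/(0.548−0.101)) = (0.1843)^(1.226) = 0.1258.
C_{N,max} = 0.1258×2.41 = 0.303 mol·L⁻¹.

0.303 mol·L⁻¹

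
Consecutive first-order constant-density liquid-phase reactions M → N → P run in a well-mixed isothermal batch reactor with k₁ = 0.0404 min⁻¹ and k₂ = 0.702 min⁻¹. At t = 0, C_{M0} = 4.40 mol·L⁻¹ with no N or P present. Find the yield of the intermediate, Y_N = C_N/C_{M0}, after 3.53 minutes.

Solving the coupled first-order balances gives C_N(t) = [k₁/(k₂−k₁)]·C_{M0}·(e^(−k₁t) − e^(−k₂t)).
e^(−k₁t) = e^(−0.0404×3.53) = e^(−0.1426) = 0.8671; e^(−k₂t) = e^(−2.478) = 0.08391.
C_N = 0.0404×4.40/(0.702−0.0404) × (0.8671−0.08391) = 0.2687×0.7832 = 0.2104 mol·L⁻¹.
Y_N = C_N/C_{M0} = 0.2104/4.40 = 0.0478.

0.0478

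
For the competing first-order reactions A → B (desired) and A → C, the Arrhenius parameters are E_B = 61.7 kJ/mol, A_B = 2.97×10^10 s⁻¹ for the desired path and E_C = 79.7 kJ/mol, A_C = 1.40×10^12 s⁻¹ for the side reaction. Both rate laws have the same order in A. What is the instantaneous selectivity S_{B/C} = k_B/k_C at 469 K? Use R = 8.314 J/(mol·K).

With equal orders, S_{B/C} = k_B/k_C = (A_B/A_C)·exp[(E_C−E_B)/(RT)].
(E_C−E_B)/(RT) = (79.7−61.7)×10³/(8.314×469) = 18000/3899 = 4.616.
k_B/k_C = (2.97×10^10/1.40×10^12)·exp(4.616) = 0.02121 × 101.1 = 2.15.
Since E_B < E_C, lowering the temperature improves selectivity toward B.

2.15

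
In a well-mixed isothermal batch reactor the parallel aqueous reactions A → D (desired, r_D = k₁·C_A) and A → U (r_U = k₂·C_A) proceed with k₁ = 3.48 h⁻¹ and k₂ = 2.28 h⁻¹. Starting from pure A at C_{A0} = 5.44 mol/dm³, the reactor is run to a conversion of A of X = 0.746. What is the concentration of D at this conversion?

C_A = C_{A0}(1−X) = 1.382 mol/dm³.
Both paths are first order in A, so the instantaneous fraction to D is constant: dC_D/d(−C_A) = k₁/(k₁+k₂) = 0.6042.
C_D = 0.6042·(C_{A0}−C_A) = 0.6042×4.058 = 2.45 mol/dm³.

2.45 mol/dm³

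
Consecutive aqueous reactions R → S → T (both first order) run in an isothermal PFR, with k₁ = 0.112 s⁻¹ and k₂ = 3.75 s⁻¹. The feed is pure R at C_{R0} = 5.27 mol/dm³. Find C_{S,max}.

For a first-order series the maximum intermediate yield is C_{S,max}/C_{R0} = (k₁/k₂)^[k₂/(k₂−k₁)].
= (0.112/3.75)^(3.75/(3.75−0.112)) = (0.02987)^(1.031) = 0.02681.
C_{S,max} = 0.02681×5.27 = 0.141 mol/dm³.

0.141 mol/dm³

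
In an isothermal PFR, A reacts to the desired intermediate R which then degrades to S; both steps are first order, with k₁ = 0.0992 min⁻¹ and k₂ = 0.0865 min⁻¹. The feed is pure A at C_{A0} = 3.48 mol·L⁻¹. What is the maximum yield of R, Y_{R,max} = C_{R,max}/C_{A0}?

0.393

For a first-order series the maximum intermediate yield is C_{R,max}/C_{A0} = (k₁/k₂)^[k₂/(k₂−k₁)].
= (0.0992/0.0865)^(0.0865/(0.0865−0.0992)) = (1.147)^(-6.811) = 0.3933.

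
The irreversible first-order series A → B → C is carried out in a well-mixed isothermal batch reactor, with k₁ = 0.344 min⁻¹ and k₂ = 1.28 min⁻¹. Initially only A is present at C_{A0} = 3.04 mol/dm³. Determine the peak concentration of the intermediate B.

For a first-order series the maximum intermediate yield is C_{B,max}/C_{A0} = (k₁/k₂)^[k₂/(k₂−k₁)].
= (0.344/1.28)^(1.28/(1.28−0.344)) = (0.2687)^(1.368) = 0.1658.
C_{B,max} = 0.1658×3.04 = 0.504 mol/dm³.

0.504 mol/dm³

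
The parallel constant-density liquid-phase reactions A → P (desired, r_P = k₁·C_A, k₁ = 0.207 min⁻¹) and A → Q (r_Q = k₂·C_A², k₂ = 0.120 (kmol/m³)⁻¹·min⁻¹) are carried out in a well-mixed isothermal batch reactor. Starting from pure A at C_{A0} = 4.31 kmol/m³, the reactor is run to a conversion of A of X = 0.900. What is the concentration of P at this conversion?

C_A = C_{A0}(1−X) = 0.4310 kmol/m³.
Along a PFR/batch, dC_P/dC_A = −r_P/(r_P+r_Q) = −k₁/(k₁+k₂·C_A).
Integrating from C_{A0} to C_A: C_P = (0.207/0.120)·ln[(0.207+0.120·4.31)/(0.207+0.120·0.431)] = 1.725·ln(0.7242/0.2587) = 1.776 kmol/m³.

1.78 kmol/m³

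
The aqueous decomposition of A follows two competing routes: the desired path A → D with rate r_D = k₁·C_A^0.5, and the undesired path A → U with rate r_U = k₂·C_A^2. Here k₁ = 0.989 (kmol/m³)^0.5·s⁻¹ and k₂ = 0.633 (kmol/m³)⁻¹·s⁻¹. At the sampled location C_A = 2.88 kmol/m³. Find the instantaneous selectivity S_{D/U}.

0.320

S_{D/U} = r_D/r_U = (k₁·C_A^0.5)/(k₂·C_A^2) = (k₁/k₂)·C_A^-1.5.
= (0.989×2.880^0.5) / (0.633×2.880^2) = 1.678/5.250 = 0.320.
The undesired path is higher order in A, so low C_A (CSTR or dilute feed) favours D.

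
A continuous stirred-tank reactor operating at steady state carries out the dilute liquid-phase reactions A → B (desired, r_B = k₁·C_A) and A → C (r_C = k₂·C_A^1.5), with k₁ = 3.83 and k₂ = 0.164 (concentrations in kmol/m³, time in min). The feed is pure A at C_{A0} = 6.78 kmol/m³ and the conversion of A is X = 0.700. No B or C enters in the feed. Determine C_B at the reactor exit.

Exit C_A = C_{A0}(1−X) = 6.78×0.300 = 2.034 kmol/m³.
In a CSTR the entire volume is at exit conditions, so r_B = 3.83×2.034 = 7.790 and r_C = 0.164×2.034^1.5 = 0.4757.
Fraction of consumed A going to B: r_B/(r_B+r_C) = 0.9424.
C_B = 0.9424·C_{A0}·X = 0.9424×6.78×0.700 = 4.47 kmol/m³.

4.47 kmol/m³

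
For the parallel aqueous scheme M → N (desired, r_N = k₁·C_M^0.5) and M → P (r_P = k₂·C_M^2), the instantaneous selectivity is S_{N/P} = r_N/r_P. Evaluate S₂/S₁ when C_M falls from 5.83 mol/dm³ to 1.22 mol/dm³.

S_{N/P} = (k₁/k₂)·C_M^-1.5, so S₂/S₁ = (C_{M,2}/C_{M,1})^-1.5.
= (1.22/5.83)^(-1.5) = (0.2093)^(-1.5) = 10.4.

10.4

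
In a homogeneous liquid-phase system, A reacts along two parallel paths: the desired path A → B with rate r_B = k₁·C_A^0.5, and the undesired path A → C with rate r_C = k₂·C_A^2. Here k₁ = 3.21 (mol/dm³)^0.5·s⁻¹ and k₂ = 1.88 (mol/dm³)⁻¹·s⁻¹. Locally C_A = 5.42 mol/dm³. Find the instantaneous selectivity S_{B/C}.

0.135

S_{B/C} = r_B/r_C = (k₁·C_A^0.5)/(k₂·C_A^2) = (k₁/k₂)·C_A^-1.5.
= (3.21×5.420^0.5) / (1.88×5.420^2) = 7.473/55.23 = 0.135.
The undesired path is higher order in A, so low C_A (CSTR or dilute feed) favours B.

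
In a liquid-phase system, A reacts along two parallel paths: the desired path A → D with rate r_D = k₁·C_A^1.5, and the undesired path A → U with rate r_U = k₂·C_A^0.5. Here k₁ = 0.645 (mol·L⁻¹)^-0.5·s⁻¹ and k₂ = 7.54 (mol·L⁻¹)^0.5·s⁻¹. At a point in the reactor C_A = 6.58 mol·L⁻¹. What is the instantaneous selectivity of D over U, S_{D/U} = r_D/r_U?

S_{D/U} = r_D/r_U = (k₁·C_A^1.5)/(k₂·C_A^0.5) = (k₁/k₂)·C_A.
= (0.645×6.580^1.5) / (7.54×6.580^0.5) = 10.89/19.34 = 0.563.
Since the desired path is higher order in A, keeping C_A high (PFR or concentrated feed) favours D.

0.563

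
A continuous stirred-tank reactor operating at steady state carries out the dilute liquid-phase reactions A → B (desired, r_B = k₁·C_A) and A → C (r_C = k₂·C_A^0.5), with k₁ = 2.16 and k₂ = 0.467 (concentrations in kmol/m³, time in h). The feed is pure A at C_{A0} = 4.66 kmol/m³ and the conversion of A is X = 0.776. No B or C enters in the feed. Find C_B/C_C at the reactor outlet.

4.73

Exit C_A = C_{A0}(1−X) = 4.66×0.224 = 1.044 kmol/m³.
Rates in a CSTR are evaluated at the outlet concentration: r_B = 2.16×1.044 = 2.255, r_C = 0.467×1.044^0.5 = 0.4771.
Overall selectivity = C_B/C_C = r_Bτ/(r_Cτ) = r_B/r_C = 4.73.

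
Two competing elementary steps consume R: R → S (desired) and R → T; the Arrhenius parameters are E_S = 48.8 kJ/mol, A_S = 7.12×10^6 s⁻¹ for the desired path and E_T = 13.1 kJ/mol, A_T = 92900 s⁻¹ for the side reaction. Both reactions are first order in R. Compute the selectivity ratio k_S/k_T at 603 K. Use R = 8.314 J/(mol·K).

With equal orders, S_{S/T} = k_S/k_T = (A_S/A_T)·exp[(E_T−E_S)/(RT)].
(E_T−E_S)/(RT) = (13.1−48.8)×10³/(8.314×603) = -35700/5013 = -7.121.
k_S/k_T = (7.12×10^6/92900)·exp(-7.121) = 76.64 × 8.080×10^-4 = 0.0619.

0.0619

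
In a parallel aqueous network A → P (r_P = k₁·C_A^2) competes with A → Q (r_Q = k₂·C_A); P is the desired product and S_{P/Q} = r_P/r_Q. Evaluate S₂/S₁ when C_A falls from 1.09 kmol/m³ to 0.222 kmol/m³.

0.204

S_{P/Q} = (k₁/k₂)·C_A, so S₂/S₁ = (C_{A,2}/C_{A,1}).
= 0.222/1.09 = 0.204.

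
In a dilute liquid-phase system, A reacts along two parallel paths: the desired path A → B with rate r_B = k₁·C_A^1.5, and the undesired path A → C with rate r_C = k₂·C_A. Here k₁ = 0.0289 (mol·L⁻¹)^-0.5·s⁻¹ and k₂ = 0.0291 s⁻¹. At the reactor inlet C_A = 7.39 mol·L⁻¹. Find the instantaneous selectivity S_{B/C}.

S_{B/C} = r_B/r_C = (k₁·C_A^1.5)/(k₂·C_A) = (k₁/k₂)·C_A^0.5.
= (0.0289×7.390^1.5) / (0.0291×7.390) = 0.5806/0.2150 = 2.70.
Since the desired path is higher order in A, keeping C_A high (PFR or concentrated feed) favours B.

2.70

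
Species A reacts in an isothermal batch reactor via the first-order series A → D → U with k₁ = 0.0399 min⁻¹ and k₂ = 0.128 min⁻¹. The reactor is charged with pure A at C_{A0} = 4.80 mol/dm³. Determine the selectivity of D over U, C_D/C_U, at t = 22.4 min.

For first-order series with pure A initially, C_D(t) = k₁C_{A0}/(k₂−k₁)·(e^(−k₁t) − e^(−k₂t)).
e^(−k₁t) = e^(−0.0399×22.4) = e^(−0.8938) = 0.4091; e^(−k₂t) = e^(−2.867) = 0.05686.
C_D = 0.0399×4.80/(0.128−0.0399) × (0.4091−0.05686) = 2.174×0.3523 = 0.7658 mol/dm³.
C_A = C_{A0}e^(−k₁t) = 1.964 mol/dm³, so C_U = C_{A0}−C_A−C_D = 2.070 mol/dm³; C_D/C_U = 0.370.

0.370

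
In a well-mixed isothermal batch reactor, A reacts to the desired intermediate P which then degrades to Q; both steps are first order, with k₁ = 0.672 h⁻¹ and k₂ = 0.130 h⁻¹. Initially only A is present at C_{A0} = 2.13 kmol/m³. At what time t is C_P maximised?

For first-order series the maximum of C_P occurs at t_opt = ln(k₂/k₁)/(k₂−k₁).
= ln(0.130/0.672)/(0.130−0.672) = ln(0.1935)/-0.5420 = -1.643/-0.5420 = 3.03 h.

3.03 h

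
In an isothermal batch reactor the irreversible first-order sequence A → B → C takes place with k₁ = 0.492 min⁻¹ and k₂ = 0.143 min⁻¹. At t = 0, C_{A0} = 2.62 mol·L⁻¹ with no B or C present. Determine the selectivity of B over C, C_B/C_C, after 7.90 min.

Solving the coupled first-order balances gives C_B(t) = [k₁/(k₂−k₁)]·C_{A0}·(e^(−k₁t) − e^(−k₂t)).
e^(−k₁t) = e^(−0.492×7.90) = e^(−3.887) = 0.02051; e^(−k₂t) = e^(−1.130) = 0.3231.
C_B = 0.492×2.62/(0.143−0.492) × (0.02051−0.3231) = (-3.694)×(-0.3026) = 1.118 mol·L⁻¹.
C_A = C_{A0}e^(−k₁t) = 0.05374 mol·L⁻¹, so C_C = C_{A0}−C_A−C_B = 1.449 mol·L⁻¹; C_B/C_C = 0.772.

0.772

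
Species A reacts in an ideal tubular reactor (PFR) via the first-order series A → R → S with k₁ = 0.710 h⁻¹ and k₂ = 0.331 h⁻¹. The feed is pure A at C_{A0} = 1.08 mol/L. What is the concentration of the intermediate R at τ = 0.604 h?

0.339 mol/L

For first-order series with pure A initially, C_R(τ) = k₁C_{A0}/(k₂−k₁)·(e^(−k₁τ) − e^(−k₂τ)).
e^(−k₁τ) = e^(−0.710×0.604) = e^(−0.4288) = 0.6513; e^(−k₂τ) = e^(−0.1999) = 0.8188.
C_R = 0.710×1.08/(0.331−0.710) × (0.6513−0.8188) = (-2.023)×(-0.1675) = 0.3389 mol/L.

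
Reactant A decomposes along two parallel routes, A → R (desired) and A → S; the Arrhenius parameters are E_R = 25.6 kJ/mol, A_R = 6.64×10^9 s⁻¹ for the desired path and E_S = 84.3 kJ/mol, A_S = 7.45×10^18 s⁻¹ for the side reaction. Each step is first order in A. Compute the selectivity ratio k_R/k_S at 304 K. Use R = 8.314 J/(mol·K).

With equal orders, S_{R/S} = k_R/k_S = (A_R/A_S)·exp[(E_S−E_R)/(RT)].
(E_S−E_R)/(RT) = (84.3−25.6)×10³/(8.314×304) = 58700/2527 = 23.22.
k_R/k_S = (6.64×10^9/7.45×10^18)·exp(23.22) = 8.913×10^-10 × 1.220×10^10 = 10.9.
Since E_R < E_S, lowering the temperature improves selectivity toward R.

10.9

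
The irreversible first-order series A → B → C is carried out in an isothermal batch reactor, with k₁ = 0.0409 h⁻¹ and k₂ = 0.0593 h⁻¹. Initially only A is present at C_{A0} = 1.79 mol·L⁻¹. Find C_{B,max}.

0.541 mol·L⁻¹

For a first-order series the maximum intermediate yield is C_{B,max}/C_{A0} = (k₁/k₂)^[k₂/(k₂−k₁)].
= (0.0409/0.0593)^(0.0593/(0.0593−0.0409)) = (0.6897)^(3.223) = 0.3020.
C_{B,max} = 0.3020×1.79 = 0.541 mol·L⁻¹.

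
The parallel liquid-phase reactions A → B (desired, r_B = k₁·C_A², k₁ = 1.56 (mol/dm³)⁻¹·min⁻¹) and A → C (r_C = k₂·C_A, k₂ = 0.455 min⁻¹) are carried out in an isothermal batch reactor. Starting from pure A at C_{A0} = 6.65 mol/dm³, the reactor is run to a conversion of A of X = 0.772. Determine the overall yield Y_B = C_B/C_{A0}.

C_A = C_{A0}(1−X) = 1.516 mol/dm³.
Along a PFR/batch, dC_C/dC_A = −r_C/(r_B+r_C) = −k₂/(k₂+k₁·C_A).
Integrating from C_{A0} to C_A: C_C = (0.455/1.56)·ln[(0.455+1.56·6.65)/(0.455+1.56·1.52)] = 0.2917·ln(10.83/2.820) = 0.3924 mol/dm³.
Then C_B = (C_{A0}−C_A) − C_C = 5.134 − 0.3924 = 4.741 mol/dm³.
Y_B = C_B/C_{A0} = 4.741/6.65 = 0.713.

0.713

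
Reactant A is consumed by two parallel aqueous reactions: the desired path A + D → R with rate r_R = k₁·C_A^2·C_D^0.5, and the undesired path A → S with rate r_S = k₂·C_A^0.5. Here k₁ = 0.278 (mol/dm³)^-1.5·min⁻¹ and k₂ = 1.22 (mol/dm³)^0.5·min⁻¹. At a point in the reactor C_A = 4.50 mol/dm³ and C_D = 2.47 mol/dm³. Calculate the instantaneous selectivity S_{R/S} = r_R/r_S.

S_{R/S} = r_R/r_S = (k₁·C_A^2·C_D^0.5)/(k₂·C_A^0.5) = (k₁/k₂)·C_A^1.5·C_D^0.5.
= (0.278×4.500^2×2.470^0.5) / (1.22×4.500^0.5) = 8.847/2.588 = 3.42.

3.42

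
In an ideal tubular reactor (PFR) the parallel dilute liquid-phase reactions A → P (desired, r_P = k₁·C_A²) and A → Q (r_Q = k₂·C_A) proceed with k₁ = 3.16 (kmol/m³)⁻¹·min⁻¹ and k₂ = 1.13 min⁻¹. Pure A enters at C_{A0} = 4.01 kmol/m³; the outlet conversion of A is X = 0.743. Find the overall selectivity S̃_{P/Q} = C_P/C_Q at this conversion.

C_A = C_{A0}(1−X) = 1.031 kmol/m³.
Along a PFR/batch, dC_Q/dC_A = −r_Q/(r_P+r_Q) = −k₂/(k₂+k₁·C_A).
Integrating from C_{A0} to C_A: C_Q = (1.13/3.16)·ln[(1.13+3.16·4.01)/(1.13+3.16·1.03)] = 0.3576·ln(13.80/4.387) = 0.4099 kmol/m³.
Then C_P = (C_{A0}−C_A) − C_Q = 2.979 − 0.4099 = 2.570 kmol/m³.
S̃_{P/Q} = C_P/C_Q = 2.570/0.4099 = 6.27.

6.27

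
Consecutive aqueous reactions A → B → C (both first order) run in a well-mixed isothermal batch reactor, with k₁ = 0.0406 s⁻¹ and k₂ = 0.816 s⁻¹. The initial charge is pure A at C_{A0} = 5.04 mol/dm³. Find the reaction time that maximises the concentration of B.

3.87 s

The intermediate peaks when r₁ = r₂, i.e. k₁e^(−k₁t) = k₂e^(−k₂t), giving t_opt = ln(k₂/k₁)/(k₂−k₁).
= ln(0.816/0.0406)/(0.816−0.0406) = ln(20.10)/0.7754 = 3.001/0.7754 = 3.87 s.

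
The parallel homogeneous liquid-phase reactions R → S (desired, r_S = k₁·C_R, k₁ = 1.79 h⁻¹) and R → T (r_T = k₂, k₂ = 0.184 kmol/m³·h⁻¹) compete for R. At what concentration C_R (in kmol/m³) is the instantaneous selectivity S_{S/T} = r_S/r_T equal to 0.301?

S_{S/T} = (k₁/k₂)·C_R ⇒ C_R = S·k₂/k₁.
= 0.301×0.184/1.79 = 0.0309 kmol/m³.

0.0309 kmol/m³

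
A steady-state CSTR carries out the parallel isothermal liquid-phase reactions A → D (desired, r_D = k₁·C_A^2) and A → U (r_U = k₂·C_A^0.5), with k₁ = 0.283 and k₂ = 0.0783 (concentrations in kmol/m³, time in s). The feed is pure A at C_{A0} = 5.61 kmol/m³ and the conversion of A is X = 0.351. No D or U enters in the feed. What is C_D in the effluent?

1.89 kmol/m³

Exit C_A = C_{A0}(1−X) = 5.61×0.649 = 3.641 kmol/m³.
A CSTR operates uniformly at the exit composition, giving r_D = 3.751 and r_U = 0.1494 (each k·C_A^n at C_A = 3.641).
Fraction of consumed A going to D: r_D/(r_D+r_U) = 0.9617.
C_D = 0.9617·C_{A0}·X = 0.9617×5.61×0.351 = 1.89 kmol/m³.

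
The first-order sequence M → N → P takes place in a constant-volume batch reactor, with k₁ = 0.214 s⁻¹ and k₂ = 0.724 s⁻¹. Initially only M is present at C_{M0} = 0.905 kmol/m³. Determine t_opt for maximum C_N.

For first-order series the maximum of C_N occurs at t_opt = ln(k₂/k₁)/(k₂−k₁).
= ln(0.724/0.214)/(0.724−0.214) = ln(3.383)/0.5100 = 1.219/0.5100 = 2.39 s.

2.39 s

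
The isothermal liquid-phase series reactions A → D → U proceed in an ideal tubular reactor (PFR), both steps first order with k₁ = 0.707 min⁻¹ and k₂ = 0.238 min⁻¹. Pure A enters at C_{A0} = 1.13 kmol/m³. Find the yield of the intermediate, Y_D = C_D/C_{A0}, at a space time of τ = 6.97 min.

0.276

For first-order series with pure A initially, C_D(τ) = k₁C_{A0}/(k₂−k₁)·(e^(−k₁τ) − e^(−k₂τ)).
e^(−k₁τ) = e^(−0.707×6.97) = e^(−4.928) = 0.007242; e^(−k₂τ) = e^(−1.659) = 0.1904.
C_D = 0.707×1.13/(0.238−0.707) × (0.007242−0.1904) = (-1.703)×(-0.1831) = 0.3119 kmol/m³.
Y_D = C_D/C_{A0} = 0.3119/1.13 = 0.276.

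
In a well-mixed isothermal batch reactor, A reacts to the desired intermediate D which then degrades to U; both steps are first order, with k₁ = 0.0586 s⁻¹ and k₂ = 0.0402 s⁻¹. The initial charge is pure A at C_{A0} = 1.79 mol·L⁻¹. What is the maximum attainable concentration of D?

At the optimum, C_{D,max}/C_{A0} = (k₁/k₂)^[k₂/(k₂−k₁)].
= (0.0586/0.0402)^(0.0402/(0.0402−0.0586)) = (1.458)^(-2.185) = 0.4389.
C_{D,max} = 0.4389×1.79 = 0.786 mol·L⁻¹.

0.786 mol·L⁻¹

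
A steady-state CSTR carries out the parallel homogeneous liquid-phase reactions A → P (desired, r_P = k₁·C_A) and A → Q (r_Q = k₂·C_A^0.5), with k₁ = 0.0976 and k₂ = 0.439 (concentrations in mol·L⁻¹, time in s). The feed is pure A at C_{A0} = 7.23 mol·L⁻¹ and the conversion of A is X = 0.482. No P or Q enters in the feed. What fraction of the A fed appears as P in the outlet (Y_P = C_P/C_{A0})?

Exit C_A = C_{A0}(1−X) = 7.23×0.518 = 3.745 mol·L⁻¹.
In a CSTR the entire volume is at exit conditions, so r_P = 0.0976×3.745 = 0.3655 and r_Q = 0.439×3.745^0.5 = 0.8496.
Fraction of consumed A going to P: r_P/(r_P+r_Q) = 0.3008.
C_P = 0.3008·C_{A0}·X = 0.3008×7.23×0.482 = 1.05 mol·L⁻¹; Y_P = C_P/C_{A0} = 0.145.

0.145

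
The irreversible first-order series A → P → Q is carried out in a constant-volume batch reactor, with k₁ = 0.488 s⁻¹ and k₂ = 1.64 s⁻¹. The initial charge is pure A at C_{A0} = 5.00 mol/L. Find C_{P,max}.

0.890 mol/L

Evaluating C_P at t_opt = ln(k₂/k₁)/(k₂−k₁) gives C_{P,max}/C_{A0} = (k₁/k₂)^[k₂/(k₂−k₁)].
= (0.488/1.64)^(1.64/(1.64−0.488)) = (0.2976)^(1.424) = 0.1781.
C_{P,max} = 0.1781×5.00 = 0.890 mol/L.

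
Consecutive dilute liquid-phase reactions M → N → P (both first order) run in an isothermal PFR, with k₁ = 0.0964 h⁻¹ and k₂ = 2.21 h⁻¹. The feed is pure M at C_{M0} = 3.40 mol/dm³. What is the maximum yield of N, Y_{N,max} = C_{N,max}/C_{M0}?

Evaluating C_N at τ_opt = ln(k₂/k₁)/(k₂−k₁) gives C_{N,max}/C_{M0} = (k₁/k₂)^[k₂/(k₂−k₁)].
= (0.0964/2.21)^(2.21/(2.21−0.0964)) = (0.04362)^(1.046) = 0.03781.

0.0378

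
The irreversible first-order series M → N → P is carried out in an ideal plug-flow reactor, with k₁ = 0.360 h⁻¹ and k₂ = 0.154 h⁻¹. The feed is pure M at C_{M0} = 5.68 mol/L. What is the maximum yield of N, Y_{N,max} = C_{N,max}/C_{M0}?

Evaluating C_N at τ_opt = ln(k₂/k₁)/(k₂−k₁) gives C_{N,max}/C_{M0} = (k₁/k₂)^[k₂/(k₂−k₁)].
= (0.360/0.154)^(0.154/(0.154−0.360)) = (2.338)^(-0.7476) = 0.5300.

0.530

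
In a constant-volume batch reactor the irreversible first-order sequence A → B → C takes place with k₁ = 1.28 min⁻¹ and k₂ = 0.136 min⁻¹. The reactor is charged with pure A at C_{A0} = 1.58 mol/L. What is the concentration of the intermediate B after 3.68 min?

Solving the coupled first-order balances gives C_B(t) = [k₁/(k₂−k₁)]·C_{A0}·(e^(−k₁t) − e^(−k₂t)).
e^(−k₁t) = e^(−1.28×3.68) = e^(−4.710) = 0.009001; e^(−k₂t) = e^(−0.5005) = 0.6062.
C_B = 1.28×1.58/(0.136−1.28) × (0.009001−0.6062) = (-1.768)×(-0.5972) = 1.056 mol/L.

1.06 mol/L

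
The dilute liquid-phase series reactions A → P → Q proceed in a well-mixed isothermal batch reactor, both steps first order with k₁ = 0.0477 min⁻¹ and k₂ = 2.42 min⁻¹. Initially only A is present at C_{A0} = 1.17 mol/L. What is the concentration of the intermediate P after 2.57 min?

0.0208 mol/L

Solving the coupled first-order balances gives C_P(t) = [k₁/(k₂−k₁)]·C_{A0}·(e^(−k₁t) − e^(−k₂t)).
e^(−k₁t) = e^(−0.0477×2.57) = e^(−0.1226) = 0.8846; e^(−k₂t) = e^(−6.219) = 0.001990.
C_P = 0.0477×1.17/(2.42−0.0477) × (0.8846−0.001990) = 0.02353×0.8826 = 0.02076 mol/L.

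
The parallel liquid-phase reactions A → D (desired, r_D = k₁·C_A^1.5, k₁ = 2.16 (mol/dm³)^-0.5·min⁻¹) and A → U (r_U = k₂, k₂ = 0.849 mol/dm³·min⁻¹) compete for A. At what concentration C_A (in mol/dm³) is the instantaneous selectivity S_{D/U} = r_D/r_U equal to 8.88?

2.30 mol/dm³

S_{D/U} = (k₁/k₂)·C_A^1.5 ⇒ C_A = (S·k₂/k₁)^(1/1.5).
= (8.88×0.849/2.16)^(0.6667) = (3.490)^(0.6667) = 2.30 mol/dm³.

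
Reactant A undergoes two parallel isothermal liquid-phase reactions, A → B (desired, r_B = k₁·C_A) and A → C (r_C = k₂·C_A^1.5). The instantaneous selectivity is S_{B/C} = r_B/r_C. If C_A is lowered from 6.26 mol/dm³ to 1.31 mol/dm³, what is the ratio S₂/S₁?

2.19

S_{B/C} = (k₁/k₂)·C_A^-0.5, so S₂/S₁ = (C_{A,2}/C_{A,1})^-0.5.
= (1.31/6.26)^(-0.5) = (0.2093)^(-0.5) = 2.19.
Selectivity toward B rises as C_A falls — low-concentration operation is favoured.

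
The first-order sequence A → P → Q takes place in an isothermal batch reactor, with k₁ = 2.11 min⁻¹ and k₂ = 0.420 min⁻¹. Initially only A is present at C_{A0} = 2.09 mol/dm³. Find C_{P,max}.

1.40 mol/dm³

At the optimum, C_{P,max}/C_{A0} = (k₁/k₂)^[k₂/(k₂−k₁)].
= (2.11/0.420)^(0.420/(0.420−2.11)) = (5.024)^(-0.2485) = 0.6695.
C_{P,max} = 0.6695×2.09 = 1.40 mol/dm³.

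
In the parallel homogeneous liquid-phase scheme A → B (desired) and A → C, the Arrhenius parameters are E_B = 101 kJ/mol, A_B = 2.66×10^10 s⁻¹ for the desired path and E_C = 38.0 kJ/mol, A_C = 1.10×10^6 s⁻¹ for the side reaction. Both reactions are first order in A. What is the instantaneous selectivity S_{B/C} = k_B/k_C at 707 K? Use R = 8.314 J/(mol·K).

Since both paths have the same order in A, the concentration cancels and S_{B/C} = k_B/k_C = (A_B/A_C)·exp[(E_C−E_B)/(RT)].
(E_C−E_B)/(RT) = (38.0−101)×10³/(8.314×707) = -63000/5878 = -10.72.
k_B/k_C = (2.66×10^10/1.10×10^6)·exp(-10.72) = 24182 × 2.214×10^-5 = 0.535.

0.535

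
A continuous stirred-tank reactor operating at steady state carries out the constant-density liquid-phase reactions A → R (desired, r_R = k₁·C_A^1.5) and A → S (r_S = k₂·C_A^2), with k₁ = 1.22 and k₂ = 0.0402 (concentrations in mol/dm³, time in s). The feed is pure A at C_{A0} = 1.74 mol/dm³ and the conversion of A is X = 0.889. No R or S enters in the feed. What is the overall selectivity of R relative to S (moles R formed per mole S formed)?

69.1

Exit C_A = C_{A0}(1−X) = 1.74×0.111 = 0.1931 mol/dm³.
A CSTR operates uniformly at the exit composition, giving r_R = 0.1036 and r_S = 0.001500 (each k·C_A^n at C_A = 0.1931).
Overall selectivity = C_R/C_S = r_Rτ/(r_Sτ) = r_R/r_S = 69.1.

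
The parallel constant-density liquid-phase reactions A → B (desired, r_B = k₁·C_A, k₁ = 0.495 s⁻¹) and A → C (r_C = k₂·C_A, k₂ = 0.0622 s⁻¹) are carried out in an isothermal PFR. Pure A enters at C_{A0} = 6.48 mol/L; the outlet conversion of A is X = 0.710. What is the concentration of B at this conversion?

C_A = C_{A0}(1−X) = 1.879 mol/L.
Both paths are first order in A, so the instantaneous fraction to B is constant: dC_B/d(−C_A) = k₁/(k₁+k₂) = 0.8884.
C_B = 0.8884·(C_{A0}−C_A) = 0.8884×4.601 = 4.09 mol/L.

4.09 mol/L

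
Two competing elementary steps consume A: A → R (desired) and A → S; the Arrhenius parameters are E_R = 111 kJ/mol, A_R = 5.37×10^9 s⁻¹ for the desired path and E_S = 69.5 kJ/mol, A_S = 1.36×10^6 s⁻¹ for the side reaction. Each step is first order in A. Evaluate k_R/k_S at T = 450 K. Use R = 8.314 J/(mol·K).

0.0601

Since both paths have the same order in A, the concentration cancels and S_{R/S} = k_R/k_S = (A_R/A_S)·exp[(E_S−E_R)/(RT)].
(E_S−E_R)/(RT) = (69.5−111)×10³/(8.314×450) = -41500/3741 = -11.09.
k_R/k_S = (5.37×10^9/1.36×10^6)·exp(-11.09) = 3949 × 1.523×10^-5 = 0.0601.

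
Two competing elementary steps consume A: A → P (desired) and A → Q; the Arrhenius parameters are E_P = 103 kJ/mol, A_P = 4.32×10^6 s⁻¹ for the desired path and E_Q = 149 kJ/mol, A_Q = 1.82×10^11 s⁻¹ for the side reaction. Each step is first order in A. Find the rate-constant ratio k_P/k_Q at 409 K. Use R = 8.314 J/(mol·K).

17.8

With equal orders, S_{P/Q} = k_P/k_Q = (A_P/A_Q)·exp[(E_Q−E_P)/(RT)].
(E_Q−E_P)/(RT) = (149−103)×10³/(8.314×409) = 46000/3400 = 13.53.
k_P/k_Q = (4.32×10^6/1.82×10^11)·exp(13.53) = 2.374×10^-5 × 7.499×10^5 = 17.8.
Since E_P < E_Q, lowering the temperature improves selectivity toward P.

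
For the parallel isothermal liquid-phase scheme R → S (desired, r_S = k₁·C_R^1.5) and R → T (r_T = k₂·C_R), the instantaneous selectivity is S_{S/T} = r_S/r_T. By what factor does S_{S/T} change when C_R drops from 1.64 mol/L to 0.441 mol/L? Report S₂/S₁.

S_{S/T} = (k₁/k₂)·C_R^0.5, so S₂/S₁ = (C_{R,2}/C_{R,1})^0.5.
= (0.441/1.64)^0.5 = (0.2689)^0.5 = 0.519.
Selectivity toward S falls as C_R falls — high-concentration operation is favoured.

0.519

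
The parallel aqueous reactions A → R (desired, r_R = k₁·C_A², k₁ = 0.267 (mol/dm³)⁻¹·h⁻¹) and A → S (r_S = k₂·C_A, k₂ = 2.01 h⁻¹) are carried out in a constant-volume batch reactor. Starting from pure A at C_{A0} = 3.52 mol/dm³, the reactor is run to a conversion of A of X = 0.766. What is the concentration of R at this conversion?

0.590 mol/dm³

C_A = C_{A0}(1−X) = 0.8237 mol/dm³.
Along a PFR/batch, dC_S/dC_A = −r_S/(r_R+r_S) = −k₂/(k₂+k₁·C_A).
Integrating from C_{A0} to C_A: C_S = (2.01/0.267)·ln[(2.01+0.267·3.52)/(2.01+0.267·0.824)] = 7.528·ln(2.950/2.230) = 2.106 mol/dm³.
Then C_R = (C_{A0}−C_A) − C_S = 2.696 − 2.106 = 0.5901 mol/dm³.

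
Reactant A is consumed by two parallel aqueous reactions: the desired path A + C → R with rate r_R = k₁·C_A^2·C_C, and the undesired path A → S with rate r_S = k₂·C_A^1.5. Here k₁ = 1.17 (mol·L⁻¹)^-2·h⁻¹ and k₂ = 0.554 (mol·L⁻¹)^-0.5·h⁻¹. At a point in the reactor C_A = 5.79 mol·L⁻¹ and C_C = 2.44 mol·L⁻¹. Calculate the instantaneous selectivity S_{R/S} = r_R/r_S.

12.4

S_{R/S} = r_R/r_S = (k₁·C_A^2·C_C)/(k₂·C_A^1.5) = (k₁/k₂)·C_A^0.5·C_C.
= (1.17×5.790^2×2.440) / (0.554×5.790^1.5) = 95.70/7.718 = 12.4.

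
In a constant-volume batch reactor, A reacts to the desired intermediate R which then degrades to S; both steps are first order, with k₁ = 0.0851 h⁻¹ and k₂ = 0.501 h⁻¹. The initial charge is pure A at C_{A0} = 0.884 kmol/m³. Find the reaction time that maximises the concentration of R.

For first-order series the maximum of C_R occurs at t_opt = ln(k₂/k₁)/(k₂−k₁).
= ln(0.501/0.0851)/(0.501−0.0851) = ln(5.887)/0.4159 = 1.773/0.4159 = 4.26 h.

4.26 h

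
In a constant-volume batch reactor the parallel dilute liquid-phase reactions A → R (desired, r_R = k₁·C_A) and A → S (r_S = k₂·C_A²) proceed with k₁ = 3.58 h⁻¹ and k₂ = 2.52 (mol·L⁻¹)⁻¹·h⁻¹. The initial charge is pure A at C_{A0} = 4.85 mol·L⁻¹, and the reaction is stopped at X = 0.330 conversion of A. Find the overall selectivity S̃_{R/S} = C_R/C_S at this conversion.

0.354

C_A = C_{A0}(1−X) = 3.249 mol·L⁻¹.
Along a PFR/batch, dC_R/dC_A = −r_R/(r_R+r_S) = −k₁/(k₁+k₂·C_A).
Integrating from C_{A0} to C_A: C_R = (3.58/2.52)·ln[(3.58+2.52·4.85)/(3.58+2.52·3.25)] = 1.421·ln(15.80/11.77) = 0.4186 mol·L⁻¹.
C_S = (C_{A0}−C_A)−C_R = 1.182 mol·L⁻¹; S̃_{R/S} = 0.4186/1.182 = 0.354.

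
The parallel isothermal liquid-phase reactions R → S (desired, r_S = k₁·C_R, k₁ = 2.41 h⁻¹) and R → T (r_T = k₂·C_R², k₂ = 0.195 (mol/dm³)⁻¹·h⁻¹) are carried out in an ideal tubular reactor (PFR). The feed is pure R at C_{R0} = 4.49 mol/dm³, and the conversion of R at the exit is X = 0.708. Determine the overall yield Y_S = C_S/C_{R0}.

0.576

C_R = C_{R0}(1−X) = 1.311 mol/dm³.
Along a PFR/batch, dC_S/dC_R = −r_S/(r_S+r_T) = −k₁/(k₁+k₂·C_R).
Integrating from C_{R0} to C_R: C_S = (2.41/0.195)·ln[(2.41+0.195·4.49)/(2.41+0.195·1.31)] = 12.36·ln(3.286/2.666) = 2.584 mol/dm³.
Y_S = C_S/C_{R0} = 2.584/4.49 = 0.576.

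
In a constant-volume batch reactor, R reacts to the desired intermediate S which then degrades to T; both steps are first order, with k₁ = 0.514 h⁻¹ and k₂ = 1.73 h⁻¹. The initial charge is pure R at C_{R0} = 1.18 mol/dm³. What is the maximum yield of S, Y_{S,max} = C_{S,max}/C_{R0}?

0.178

Evaluating C_S at t_opt = ln(k₂/k₁)/(k₂−k₁) gives C_{S,max}/C_{R0} = (k₁/k₂)^[k₂/(k₂−k₁)].
= (0.514/1.73)^(1.73/(1.73−0.514)) = (0.2971)^(1.423) = 0.1779.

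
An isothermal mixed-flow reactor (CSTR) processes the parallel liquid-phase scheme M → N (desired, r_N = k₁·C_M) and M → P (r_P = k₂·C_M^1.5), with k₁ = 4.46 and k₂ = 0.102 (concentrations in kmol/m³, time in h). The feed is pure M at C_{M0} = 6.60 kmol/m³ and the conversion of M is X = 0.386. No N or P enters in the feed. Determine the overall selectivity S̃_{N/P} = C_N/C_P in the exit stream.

Exit C_M = C_{M0}(1−X) = 6.60×0.614 = 4.052 kmol/m³.
A CSTR operates uniformly at the exit composition, giving r_N = 18.07 and r_P = 0.8321 (each k·C_M^n at C_M = 4.052).
Overall selectivity = C_N/C_P = r_Nτ/(r_Pτ) = r_N/r_P = 21.7.

21.7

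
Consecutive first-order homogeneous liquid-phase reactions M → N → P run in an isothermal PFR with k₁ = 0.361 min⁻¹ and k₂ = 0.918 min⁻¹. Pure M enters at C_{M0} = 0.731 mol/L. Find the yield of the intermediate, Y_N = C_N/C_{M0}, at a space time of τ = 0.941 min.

0.188

The intermediate concentration in a first-order A→B→C sequence is C_N = k₁C_{M0}(e^(−k₁τ) − e^(−k₂τ))/(k₂−k₁).
e^(−k₁τ) = e^(−0.361×0.941) = e^(−0.3397) = 0.7120; e^(−k₂τ) = e^(−0.8638) = 0.4215.
C_N = 0.361×0.731/(0.918−0.361) × (0.7120−0.4215) = 0.4738×0.2904 = 0.1376 mol/L.
Y_N = C_N/C_{M0} = 0.1376/0.731 = 0.188.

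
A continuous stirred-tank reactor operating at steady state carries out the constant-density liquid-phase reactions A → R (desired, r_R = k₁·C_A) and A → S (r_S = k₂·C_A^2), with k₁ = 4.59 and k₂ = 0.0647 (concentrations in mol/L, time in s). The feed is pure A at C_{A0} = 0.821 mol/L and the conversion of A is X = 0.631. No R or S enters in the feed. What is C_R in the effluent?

0.516 mol/L

Exit C_A = C_{A0}(1−X) = 0.821×0.369 = 0.3029 mol/L.
Rates in a CSTR are evaluated at the outlet concentration: r_R = 4.59×0.3029 = 1.391, r_S = 0.0647×0.3029^2 = 0.005938.
Fraction of consumed A going to R: r_R/(r_R+r_S) = 0.9957.
C_R = 0.9957·C_{A0}·X = 0.9957×0.821×0.631 = 0.516 mol/L.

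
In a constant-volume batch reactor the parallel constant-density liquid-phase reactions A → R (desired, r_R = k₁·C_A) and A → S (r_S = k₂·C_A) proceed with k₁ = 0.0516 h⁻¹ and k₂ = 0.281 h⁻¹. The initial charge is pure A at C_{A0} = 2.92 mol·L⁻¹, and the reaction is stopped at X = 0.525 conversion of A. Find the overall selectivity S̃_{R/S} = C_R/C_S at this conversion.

0.184

C_A = C_{A0}(1−X) = 1.387 mol·L⁻¹.
Both paths are first order in A, so the instantaneous fraction to R is constant: dC_R/d(−C_A) = k₁/(k₁+k₂) = 0.1551.
C_R = 0.1551·(C_{A0}−C_A) = 0.1551×1.533 = 0.238 mol·L⁻¹.
C_S = (C_{A0}−C_A)−C_R = 1.295 mol·L⁻¹; S̃_{R/S} = 0.2378/1.295 = 0.184.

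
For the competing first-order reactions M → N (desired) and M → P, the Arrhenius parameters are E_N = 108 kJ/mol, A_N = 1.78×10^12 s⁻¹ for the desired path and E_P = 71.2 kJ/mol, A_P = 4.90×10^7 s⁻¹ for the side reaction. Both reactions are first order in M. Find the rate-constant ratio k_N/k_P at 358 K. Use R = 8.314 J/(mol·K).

0.155

k_N/k_P = (A_N/A_P)·exp[−(E_N−E_P)/(RT)] = (A_N/A_P)·exp[(E_P−E_N)/(RT)].
(E_P−E_N)/(RT) = (71.2−108)×10³/(8.314×358) = -36800/2976 = -12.36.
k_N/k_P = (1.78×10^12/4.90×10^7)·exp(-12.36) = 36327 × 4.270×10^-6 = 0.155.
Since E_N > E_P, raising the temperature improves selectivity toward N.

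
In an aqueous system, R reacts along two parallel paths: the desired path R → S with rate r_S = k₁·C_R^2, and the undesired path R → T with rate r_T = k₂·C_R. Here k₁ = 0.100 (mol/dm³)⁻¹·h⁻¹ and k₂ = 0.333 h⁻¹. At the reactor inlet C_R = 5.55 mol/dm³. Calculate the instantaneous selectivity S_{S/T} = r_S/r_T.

1.67

S_{S/T} = r_S/r_T = (k₁·C_R^2)/(k₂·C_R) = (k₁/k₂)·C_R.
= (0.100×5.550^2) / (0.333×5.550) = 3.080/1.848 = 1.67.
Since the desired path is higher order in R, keeping C_R high (PFR or concentrated feed) favours S.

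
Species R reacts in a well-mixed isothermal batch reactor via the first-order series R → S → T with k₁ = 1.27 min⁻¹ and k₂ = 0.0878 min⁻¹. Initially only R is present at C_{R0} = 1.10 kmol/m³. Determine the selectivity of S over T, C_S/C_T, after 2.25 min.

6.69

For first-order series with pure R initially, C_S(t) = k₁C_{R0}/(k₂−k₁)·(e^(−k₁t) − e^(−k₂t)).
e^(−k₁t) = e^(−1.27×2.25) = e^(−2.857) = 0.05741; e^(−k₂t) = e^(−0.1976) = 0.8207.
C_S = 1.27×1.10/(0.0878−1.27) × (0.05741−0.8207) = (-1.182)×(-0.7633) = 0.9020 kmol/m³.
C_R = C_{R0}e^(−k₁t) = 0.06315 kmol/m³, so C_T = C_{R0}−C_R−C_S = 0.1348 kmol/m³; C_S/C_T = 6.69.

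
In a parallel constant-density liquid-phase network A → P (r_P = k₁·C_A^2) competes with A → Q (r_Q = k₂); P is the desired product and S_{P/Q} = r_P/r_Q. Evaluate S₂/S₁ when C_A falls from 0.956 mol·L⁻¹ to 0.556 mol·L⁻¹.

S_{P/Q} = (k₁/k₂)·C_A^2, so S₂/S₁ = (C_{A,2}/C_{A,1})^2.
= (0.556/0.956)^2 = (0.5816)^2 = 0.338.

0.338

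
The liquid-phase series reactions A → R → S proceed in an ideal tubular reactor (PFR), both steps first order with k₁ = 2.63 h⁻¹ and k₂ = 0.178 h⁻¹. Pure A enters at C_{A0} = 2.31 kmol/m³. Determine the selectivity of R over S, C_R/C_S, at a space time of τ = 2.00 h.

For first-order series with pure A initially, C_R(τ) = k₁C_{A0}/(k₂−k₁)·(e^(−k₁τ) − e^(−k₂τ)).
e^(−k₁τ) = e^(−2.63×2.00) = e^(−5.260) = 0.005195; e^(−k₂τ) = e^(−0.3560) = 0.7005.
C_R = 2.63×2.31/(0.178−2.63) × (0.005195−0.7005) = (-2.478)×(-0.6953) = 1.723 kmol/m³.
C_A = C_{A0}e^(−k₁τ) = 0.01200 kmol/m³, so C_S = C_{A0}−C_A−C_R = 0.5753 kmol/m³; C_R/C_S = 2.99.

2.99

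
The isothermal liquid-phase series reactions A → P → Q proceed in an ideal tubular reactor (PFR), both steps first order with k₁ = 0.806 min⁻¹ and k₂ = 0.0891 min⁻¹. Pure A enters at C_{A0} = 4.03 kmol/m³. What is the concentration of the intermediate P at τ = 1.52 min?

2.63 kmol/m³

Solving the coupled first-order balances gives C_P(τ) = [k₁/(k₂−k₁)]·C_{A0}·(e^(−k₁τ) − e^(−k₂τ)).
e^(−k₁τ) = e^(−0.806×1.52) = e^(−1.225) = 0.2937; e^(−k₂τ) = e^(−0.1354) = 0.8733.
C_P = 0.806×4.03/(0.0891−0.806) × (0.2937−0.8733) = (-4.531)×(-0.5796) = 2.626 kmol/m³.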